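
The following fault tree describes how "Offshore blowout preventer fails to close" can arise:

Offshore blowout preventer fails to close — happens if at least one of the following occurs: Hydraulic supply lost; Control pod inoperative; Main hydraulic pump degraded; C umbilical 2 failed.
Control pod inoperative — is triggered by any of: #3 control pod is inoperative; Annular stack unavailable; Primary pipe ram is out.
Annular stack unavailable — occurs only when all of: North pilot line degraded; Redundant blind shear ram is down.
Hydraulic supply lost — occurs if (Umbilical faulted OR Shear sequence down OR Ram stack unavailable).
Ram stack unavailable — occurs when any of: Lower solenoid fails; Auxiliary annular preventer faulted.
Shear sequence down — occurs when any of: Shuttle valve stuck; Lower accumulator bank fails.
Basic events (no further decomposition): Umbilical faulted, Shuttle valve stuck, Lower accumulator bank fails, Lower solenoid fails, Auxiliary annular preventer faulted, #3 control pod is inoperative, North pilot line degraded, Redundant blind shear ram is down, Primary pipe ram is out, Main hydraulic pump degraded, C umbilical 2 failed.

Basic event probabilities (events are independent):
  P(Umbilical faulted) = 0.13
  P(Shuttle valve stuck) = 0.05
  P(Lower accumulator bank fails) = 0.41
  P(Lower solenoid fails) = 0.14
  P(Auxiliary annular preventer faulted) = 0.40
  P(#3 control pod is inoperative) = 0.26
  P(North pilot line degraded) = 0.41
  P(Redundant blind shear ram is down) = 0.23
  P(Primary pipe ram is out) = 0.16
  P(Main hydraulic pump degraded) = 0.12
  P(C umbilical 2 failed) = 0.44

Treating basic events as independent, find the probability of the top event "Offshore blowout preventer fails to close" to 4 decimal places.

0.9302

P(Shear sequence down) [OR] = 1 − (1−0.05) × (1−0.41) = 0.439500
P(Ram stack unavailable) [OR] = 1 − (1−0.14) × (1−0.40) = 0.484000
P(Hydraulic supply lost) [OR] = 1 − (1−0.13) × (1−0.439500) × (1−0.484000) = 0.748380
P(Annular stack unavailable) [AND] = 0.41 × 0.23 = 0.094300
P(Control pod inoperative) [OR] = 1 − (1−0.26) × (1−0.094300) × (1−0.16) = 0.437017
P(Offshore blowout preventer fails to close) [OR] = 1 − (1−0.748380) × (1−0.437017) × (1−0.12) × (1−0.44) = 0.930191
Rounded to 4 decimal places: P(Offshore blowout preventer fails to close) ≈ 0.9302.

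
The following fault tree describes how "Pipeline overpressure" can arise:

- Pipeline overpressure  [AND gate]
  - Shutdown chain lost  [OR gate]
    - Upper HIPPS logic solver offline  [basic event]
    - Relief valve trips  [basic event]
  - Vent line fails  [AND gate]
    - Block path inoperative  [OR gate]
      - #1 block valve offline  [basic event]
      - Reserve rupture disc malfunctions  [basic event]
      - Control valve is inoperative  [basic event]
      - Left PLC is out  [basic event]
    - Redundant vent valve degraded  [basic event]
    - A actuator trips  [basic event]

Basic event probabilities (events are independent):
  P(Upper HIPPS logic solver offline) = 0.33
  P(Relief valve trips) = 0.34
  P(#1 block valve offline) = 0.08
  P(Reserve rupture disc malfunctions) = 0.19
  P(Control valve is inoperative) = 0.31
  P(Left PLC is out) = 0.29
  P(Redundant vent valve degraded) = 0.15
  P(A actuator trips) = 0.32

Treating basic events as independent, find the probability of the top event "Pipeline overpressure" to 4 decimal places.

0.0170

P(Shutdown chain lost) [OR] = 1 − (1−0.33) × (1−0.34) = 0.557800
P(Block path inoperative) [OR] = 1 − (1−0.08) × (1−0.19) × (1−0.31) × (1−0.29) = 0.634927
P(Vent line fails) [AND] = 0.634927 × 0.15 × 0.32 = 0.030476
P(Pipeline overpressure) [AND] = 0.557800 × 0.030476 = 0.017000
Rounded to 4 decimal places: P(Pipeline overpressure) ≈ 0.0170.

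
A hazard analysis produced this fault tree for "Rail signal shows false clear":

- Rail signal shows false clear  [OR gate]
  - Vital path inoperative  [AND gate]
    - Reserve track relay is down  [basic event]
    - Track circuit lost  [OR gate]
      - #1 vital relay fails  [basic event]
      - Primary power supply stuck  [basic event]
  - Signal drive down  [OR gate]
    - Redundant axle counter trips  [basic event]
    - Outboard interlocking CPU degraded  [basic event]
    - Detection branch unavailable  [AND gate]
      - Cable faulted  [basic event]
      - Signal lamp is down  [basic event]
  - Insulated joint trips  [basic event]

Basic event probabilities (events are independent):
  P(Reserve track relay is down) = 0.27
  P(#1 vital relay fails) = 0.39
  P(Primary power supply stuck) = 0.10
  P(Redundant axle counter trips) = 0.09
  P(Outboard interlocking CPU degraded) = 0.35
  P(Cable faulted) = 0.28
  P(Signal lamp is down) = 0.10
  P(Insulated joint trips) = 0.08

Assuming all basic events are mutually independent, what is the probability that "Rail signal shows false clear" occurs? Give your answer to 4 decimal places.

0.5355

P(Track circuit lost) [OR] = 1 − (1−0.39) × (1−0.10) = 0.451000
P(Vital path inoperative) [AND] = 0.27 × 0.451000 = 0.121770
P(Detection branch unavailable) [AND] = 0.28 × 0.10 = 0.028000
P(Signal drive down) [OR] = 1 − (1−0.09) × (1−0.35) × (1−0.028000) = 0.425062
P(Rail signal shows false clear) [OR] = 1 − (1−0.121770) × (1−0.425062) × (1−0.08) = 0.535466
Rounded to 4 decimal places: P(Rail signal shows false clear) ≈ 0.5355.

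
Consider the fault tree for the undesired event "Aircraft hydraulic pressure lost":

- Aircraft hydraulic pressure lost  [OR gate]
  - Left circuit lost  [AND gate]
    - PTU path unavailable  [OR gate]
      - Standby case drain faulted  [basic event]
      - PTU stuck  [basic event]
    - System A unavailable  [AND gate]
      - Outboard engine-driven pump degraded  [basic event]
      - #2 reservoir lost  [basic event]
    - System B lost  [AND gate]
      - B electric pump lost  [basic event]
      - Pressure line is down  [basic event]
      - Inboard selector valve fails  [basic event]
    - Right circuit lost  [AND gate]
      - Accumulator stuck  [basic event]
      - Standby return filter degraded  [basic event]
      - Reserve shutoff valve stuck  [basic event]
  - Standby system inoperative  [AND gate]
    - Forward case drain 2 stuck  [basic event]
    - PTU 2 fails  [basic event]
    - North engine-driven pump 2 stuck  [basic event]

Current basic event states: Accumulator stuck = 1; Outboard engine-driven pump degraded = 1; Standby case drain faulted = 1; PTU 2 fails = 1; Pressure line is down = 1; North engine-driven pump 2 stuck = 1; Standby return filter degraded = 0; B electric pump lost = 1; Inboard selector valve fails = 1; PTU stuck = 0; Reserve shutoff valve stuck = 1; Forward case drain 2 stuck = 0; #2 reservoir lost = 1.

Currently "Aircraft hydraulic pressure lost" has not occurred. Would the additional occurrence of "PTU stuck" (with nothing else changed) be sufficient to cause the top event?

No

Counterfactual: set "PTU stuck" to occurred.
PTU path unavailable [OR]: Standby case drain faulted=occurs, PTU stuck=occurs → at least one input occurs → occurs.
System A unavailable [AND]: Outboard engine-driven pump degraded=occurs, #2 reservoir lost=occurs → all inputs occur → occurs.
System B lost [AND]: B electric pump lost=occurs, Pressure line is down=occurs, Inboard selector valve fails=occurs → all inputs occur → occurs.
Right circuit lost [AND]: Accumulator stuck=occurs, Standby return filter degraded=not, Reserve shutoff valve stuck=occurs → not all inputs occur → does not occur.
Left circuit lost [AND]: PTU path unavailable=occurs, System A unavailable=occurs, System B lost=occurs, Right circuit lost=not → not all inputs occur → does not occur.
Standby system inoperative [AND]: Forward case drain 2 stuck=not, PTU 2 fails=occurs, North engine-driven pump 2 stuck=occurs → not all inputs occur → does not occur.
Aircraft hydraulic pressure lost [OR]: Left circuit lost=not, Standby system inoperative=not → no input occurs → does not occur.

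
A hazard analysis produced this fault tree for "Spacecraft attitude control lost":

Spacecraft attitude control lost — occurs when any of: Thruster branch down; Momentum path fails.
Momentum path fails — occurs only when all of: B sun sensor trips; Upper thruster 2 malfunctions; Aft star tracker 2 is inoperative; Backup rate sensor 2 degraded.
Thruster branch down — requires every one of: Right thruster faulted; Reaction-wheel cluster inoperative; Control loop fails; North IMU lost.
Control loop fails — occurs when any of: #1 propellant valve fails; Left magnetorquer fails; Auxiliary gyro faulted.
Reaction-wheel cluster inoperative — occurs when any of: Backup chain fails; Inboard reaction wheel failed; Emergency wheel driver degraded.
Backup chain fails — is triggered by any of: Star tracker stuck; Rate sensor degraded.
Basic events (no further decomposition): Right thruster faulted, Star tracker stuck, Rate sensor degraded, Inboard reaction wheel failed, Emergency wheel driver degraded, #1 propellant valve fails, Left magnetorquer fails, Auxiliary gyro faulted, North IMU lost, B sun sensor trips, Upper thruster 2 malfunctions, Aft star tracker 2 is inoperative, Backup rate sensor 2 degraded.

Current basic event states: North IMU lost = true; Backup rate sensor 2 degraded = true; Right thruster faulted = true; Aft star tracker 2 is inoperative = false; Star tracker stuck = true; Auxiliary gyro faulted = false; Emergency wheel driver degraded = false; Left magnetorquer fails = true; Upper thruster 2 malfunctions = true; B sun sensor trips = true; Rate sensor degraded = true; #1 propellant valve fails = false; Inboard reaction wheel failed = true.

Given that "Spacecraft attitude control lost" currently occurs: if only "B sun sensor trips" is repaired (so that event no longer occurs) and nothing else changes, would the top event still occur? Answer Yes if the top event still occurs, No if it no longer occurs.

Yes

Counterfactual: set "B sun sensor trips" to not occurred.
Backup chain fails [OR]: Star tracker stuck=occurs, Rate sensor degraded=occurs → at least one input occurs → occurs.
Reaction-wheel cluster inoperative [OR]: Backup chain fails=occurs, Inboard reaction wheel failed=occurs, Emergency wheel driver degraded=not → at least one input occurs → occurs.
Control loop fails [OR]: #1 propellant valve fails=not, Left magnetorquer fails=occurs, Auxiliary gyro faulted=not → at least one input occurs → occurs.
Thruster branch down [AND]: Right thruster faulted=occurs, Reaction-wheel cluster inoperative=occurs, Control loop fails=occurs, North IMU lost=occurs → all inputs occur → occurs.
Momentum path fails [AND]: B sun sensor trips=not, Upper thruster 2 malfunctions=occurs, Aft star tracker 2 is inoperative=not, Backup rate sensor 2 degraded=occurs → not all inputs occur → does not occur.
Spacecraft attitude control lost [OR]: Thruster branch down=occurs, Momentum path fails=not → at least one input occurs → occurs.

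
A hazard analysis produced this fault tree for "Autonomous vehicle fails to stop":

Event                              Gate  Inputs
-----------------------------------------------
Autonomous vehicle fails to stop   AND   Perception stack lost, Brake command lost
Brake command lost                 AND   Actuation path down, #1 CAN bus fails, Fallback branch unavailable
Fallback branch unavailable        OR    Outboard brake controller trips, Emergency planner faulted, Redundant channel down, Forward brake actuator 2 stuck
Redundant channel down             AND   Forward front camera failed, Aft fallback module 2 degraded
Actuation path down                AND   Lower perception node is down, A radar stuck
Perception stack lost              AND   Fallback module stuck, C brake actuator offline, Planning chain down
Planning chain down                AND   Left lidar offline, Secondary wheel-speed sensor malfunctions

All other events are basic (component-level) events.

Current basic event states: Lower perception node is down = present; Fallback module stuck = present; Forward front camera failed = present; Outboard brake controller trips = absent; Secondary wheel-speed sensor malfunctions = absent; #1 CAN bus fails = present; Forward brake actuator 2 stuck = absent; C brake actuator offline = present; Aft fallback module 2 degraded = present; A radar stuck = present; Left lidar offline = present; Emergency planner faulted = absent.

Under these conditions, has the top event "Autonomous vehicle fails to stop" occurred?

Planning chain down [AND]: Left lidar offline=occurs, Secondary wheel-speed sensor malfunctions=not → not all inputs occur → does not occur.
Perception stack lost [AND]: Fallback module stuck=occurs, C brake actuator offline=occurs, Planning chain down=not → not all inputs occur → does not occur.
Actuation path down [AND]: Lower perception node is down=occurs, A radar stuck=occurs → all inputs occur → occurs.
Redundant channel down [AND]: Forward front camera failed=occurs, Aft fallback module 2 degraded=occurs → all inputs occur → occurs.
Fallback branch unavailable [OR]: Outboard brake controller trips=not, Emergency planner faulted=not, Redundant channel down=occurs, Forward brake actuator 2 stuck=not → at least one input occurs → occurs.
Brake command lost [AND]: Actuation path down=occurs, #1 CAN bus fails=occurs, Fallback branch unavailable=occurs → all inputs occur → occurs.
Autonomous vehicle fails to stop [AND]: Perception stack lost=not, Brake command lost=occurs → not all inputs occur → does not occur.

No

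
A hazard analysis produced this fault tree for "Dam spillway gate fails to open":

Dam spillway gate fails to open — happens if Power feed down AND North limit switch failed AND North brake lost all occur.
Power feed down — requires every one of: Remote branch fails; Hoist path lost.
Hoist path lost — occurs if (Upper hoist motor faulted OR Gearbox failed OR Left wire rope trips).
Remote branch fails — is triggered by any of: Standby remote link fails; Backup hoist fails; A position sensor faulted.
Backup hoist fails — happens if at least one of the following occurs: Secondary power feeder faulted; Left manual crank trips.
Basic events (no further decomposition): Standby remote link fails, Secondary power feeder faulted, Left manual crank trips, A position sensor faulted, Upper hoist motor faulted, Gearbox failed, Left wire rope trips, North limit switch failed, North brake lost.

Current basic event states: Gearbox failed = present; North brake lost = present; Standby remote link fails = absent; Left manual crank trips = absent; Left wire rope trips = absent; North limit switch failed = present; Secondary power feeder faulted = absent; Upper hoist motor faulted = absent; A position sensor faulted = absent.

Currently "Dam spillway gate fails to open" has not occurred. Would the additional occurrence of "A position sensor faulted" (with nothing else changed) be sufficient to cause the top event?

Counterfactual: set "A position sensor faulted" to occurred.
Backup hoist fails [OR]: Secondary power feeder faulted=not, Left manual crank trips=not → no input occurs → does not occur.
Remote branch fails [OR]: Standby remote link fails=not, Backup hoist fails=not, A position sensor faulted=occurs → at least one input occurs → occurs.
Hoist path lost [OR]: Upper hoist motor faulted=not, Gearbox failed=occurs, Left wire rope trips=not → at least one input occurs → occurs.
Power feed down [AND]: Remote branch fails=occurs, Hoist path lost=occurs → all inputs occur → occurs.
Dam spillway gate fails to open [AND]: Power feed down=occurs, North limit switch failed=occurs, North brake lost=occurs → all inputs occur → occurs.

Yes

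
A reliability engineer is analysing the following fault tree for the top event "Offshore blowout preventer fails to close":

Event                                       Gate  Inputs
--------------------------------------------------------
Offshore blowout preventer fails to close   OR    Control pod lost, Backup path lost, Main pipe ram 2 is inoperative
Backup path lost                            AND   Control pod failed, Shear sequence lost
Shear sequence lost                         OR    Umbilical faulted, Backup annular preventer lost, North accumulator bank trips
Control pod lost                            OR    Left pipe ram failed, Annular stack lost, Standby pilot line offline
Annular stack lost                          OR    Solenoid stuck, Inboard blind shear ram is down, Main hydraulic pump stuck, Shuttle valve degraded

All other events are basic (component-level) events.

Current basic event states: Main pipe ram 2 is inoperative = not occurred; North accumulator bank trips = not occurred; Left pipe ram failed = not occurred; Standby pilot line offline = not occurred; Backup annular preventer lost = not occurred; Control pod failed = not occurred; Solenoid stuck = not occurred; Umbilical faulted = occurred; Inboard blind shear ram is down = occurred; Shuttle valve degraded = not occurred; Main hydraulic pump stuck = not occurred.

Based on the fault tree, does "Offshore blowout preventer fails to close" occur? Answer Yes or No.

Annular stack lost [OR]: Solenoid stuck=not, Inboard blind shear ram is down=occurs, Main hydraulic pump stuck=not, Shuttle valve degraded=not → at least one input occurs → occurs.
Control pod lost [OR]: Left pipe ram failed=not, Annular stack lost=occurs, Standby pilot line offline=not → at least one input occurs → occurs.
Shear sequence lost [OR]: Umbilical faulted=occurs, Backup annular preventer lost=not, North accumulator bank trips=not → at least one input occurs → occurs.
Backup path lost [AND]: Control pod failed=not, Shear sequence lost=occurs → not all inputs occur → does not occur.
Offshore blowout preventer fails to close [OR]: Control pod lost=occurs, Backup path lost=not, Main pipe ram 2 is inoperative=not → at least one input occurs → occurs.

Yes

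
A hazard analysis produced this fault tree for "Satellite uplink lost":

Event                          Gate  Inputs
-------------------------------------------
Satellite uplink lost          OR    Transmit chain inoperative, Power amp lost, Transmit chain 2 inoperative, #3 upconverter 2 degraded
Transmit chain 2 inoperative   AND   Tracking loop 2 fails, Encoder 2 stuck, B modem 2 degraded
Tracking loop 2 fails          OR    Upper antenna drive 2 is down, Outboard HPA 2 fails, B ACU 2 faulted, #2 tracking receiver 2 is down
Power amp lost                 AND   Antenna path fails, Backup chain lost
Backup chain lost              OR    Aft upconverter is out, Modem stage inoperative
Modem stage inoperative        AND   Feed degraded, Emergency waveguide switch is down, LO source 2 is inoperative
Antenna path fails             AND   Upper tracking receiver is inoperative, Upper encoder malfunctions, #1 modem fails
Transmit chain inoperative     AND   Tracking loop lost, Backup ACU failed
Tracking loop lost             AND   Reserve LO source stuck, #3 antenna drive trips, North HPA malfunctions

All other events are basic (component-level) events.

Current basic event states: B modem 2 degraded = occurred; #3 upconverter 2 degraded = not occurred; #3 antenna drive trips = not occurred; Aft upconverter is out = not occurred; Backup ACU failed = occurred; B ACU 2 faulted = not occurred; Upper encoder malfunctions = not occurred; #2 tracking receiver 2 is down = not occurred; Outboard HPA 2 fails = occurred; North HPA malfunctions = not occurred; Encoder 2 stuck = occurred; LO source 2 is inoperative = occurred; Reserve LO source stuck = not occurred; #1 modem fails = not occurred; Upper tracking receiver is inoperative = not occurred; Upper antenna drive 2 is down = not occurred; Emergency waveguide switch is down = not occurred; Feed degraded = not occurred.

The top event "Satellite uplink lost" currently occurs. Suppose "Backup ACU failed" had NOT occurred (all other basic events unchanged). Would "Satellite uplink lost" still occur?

Counterfactual: set "Backup ACU failed" to not occurred.
Tracking loop lost [AND]: Reserve LO source stuck=not, #3 antenna drive trips=not, North HPA malfunctions=not → not all inputs occur → does not occur.
Transmit chain inoperative [AND]: Tracking loop lost=not, Backup ACU failed=not → not all inputs occur → does not occur.
Antenna path fails [AND]: Upper tracking receiver is inoperative=not, Upper encoder malfunctions=not, #1 modem fails=not → not all inputs occur → does not occur.
Modem stage inoperative [AND]: Feed degraded=not, Emergency waveguide switch is down=not, LO source 2 is inoperative=occurs → not all inputs occur → does not occur.
Backup chain lost [OR]: Aft upconverter is out=not, Modem stage inoperative=not → no input occurs → does not occur.
Power amp lost [AND]: Antenna path fails=not, Backup chain lost=not → not all inputs occur → does not occur.
Tracking loop 2 fails [OR]: Upper antenna drive 2 is down=not, Outboard HPA 2 fails=occurs, B ACU 2 faulted=not, #2 tracking receiver 2 is down=not → at least one input occurs → occurs.
Transmit chain 2 inoperative [AND]: Tracking loop 2 fails=occurs, Encoder 2 stuck=occurs, B modem 2 degraded=occurs → all inputs occur → occurs.
Satellite uplink lost [OR]: Transmit chain inoperative=not, Power amp lost=not, Transmit chain 2 inoperative=occurs, #3 upconverter 2 degraded=not → at least one input occurs → occurs.

Yes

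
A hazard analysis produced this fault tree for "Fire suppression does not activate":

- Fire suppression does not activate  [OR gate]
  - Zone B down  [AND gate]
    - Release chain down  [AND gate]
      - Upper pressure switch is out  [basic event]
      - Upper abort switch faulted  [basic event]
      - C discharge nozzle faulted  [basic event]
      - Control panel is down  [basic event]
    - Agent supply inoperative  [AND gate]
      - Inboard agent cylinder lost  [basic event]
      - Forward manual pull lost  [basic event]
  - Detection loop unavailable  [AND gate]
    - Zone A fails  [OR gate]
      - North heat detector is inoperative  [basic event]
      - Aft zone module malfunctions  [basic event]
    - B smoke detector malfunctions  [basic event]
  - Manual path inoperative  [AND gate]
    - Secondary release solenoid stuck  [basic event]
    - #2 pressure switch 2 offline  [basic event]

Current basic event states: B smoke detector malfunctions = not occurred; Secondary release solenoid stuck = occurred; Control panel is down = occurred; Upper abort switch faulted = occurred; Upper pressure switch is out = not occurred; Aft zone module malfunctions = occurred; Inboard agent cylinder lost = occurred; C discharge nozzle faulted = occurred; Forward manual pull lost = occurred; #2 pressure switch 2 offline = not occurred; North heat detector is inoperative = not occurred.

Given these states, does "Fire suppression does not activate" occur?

Release chain down [AND]: Upper pressure switch is out=not, Upper abort switch faulted=occurs, C discharge nozzle faulted=occurs, Control panel is down=occurs → not all inputs occur → does not occur.
Agent supply inoperative [AND]: Inboard agent cylinder lost=occurs, Forward manual pull lost=occurs → all inputs occur → occurs.
Zone B down [AND]: Release chain down=not, Agent supply inoperative=occurs → not all inputs occur → does not occur.
Zone A fails [OR]: North heat detector is inoperative=not, Aft zone module malfunctions=occurs → at least one input occurs → occurs.
Detection loop unavailable [AND]: Zone A fails=occurs, B smoke detector malfunctions=not → not all inputs occur → does not occur.
Manual path inoperative [AND]: Secondary release solenoid stuck=occurs, #2 pressure switch 2 offline=not → not all inputs occur → does not occur.
Fire suppression does not activate [OR]: Zone B down=not, Detection loop unavailable=not, Manual path inoperative=not → no input occurs → does not occur.

No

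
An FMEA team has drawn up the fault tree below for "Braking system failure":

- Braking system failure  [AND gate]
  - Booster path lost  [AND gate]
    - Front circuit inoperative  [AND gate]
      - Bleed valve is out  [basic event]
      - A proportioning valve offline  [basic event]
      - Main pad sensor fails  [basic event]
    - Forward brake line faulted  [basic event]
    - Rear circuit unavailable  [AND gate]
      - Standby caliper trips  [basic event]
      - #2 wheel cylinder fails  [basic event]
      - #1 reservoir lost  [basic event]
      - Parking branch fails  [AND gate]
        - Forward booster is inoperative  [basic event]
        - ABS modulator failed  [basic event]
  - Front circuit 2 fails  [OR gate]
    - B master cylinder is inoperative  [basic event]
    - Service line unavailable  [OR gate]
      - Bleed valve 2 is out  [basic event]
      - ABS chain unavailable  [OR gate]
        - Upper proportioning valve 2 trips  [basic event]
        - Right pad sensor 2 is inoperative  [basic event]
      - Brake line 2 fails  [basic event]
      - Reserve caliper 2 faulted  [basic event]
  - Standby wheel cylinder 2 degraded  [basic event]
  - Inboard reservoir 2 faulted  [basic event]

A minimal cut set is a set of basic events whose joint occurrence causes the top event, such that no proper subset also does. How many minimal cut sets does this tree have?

Front circuit inoperative [AND]: one cut set from each child combined → 1 × 1 × 1 = 1 cut set(s).
Parking branch fails [AND]: one cut set from each child combined → 1 × 1 = 1 cut set(s).
Rear circuit unavailable [AND]: one cut set from each child combined → 1 × 1 × 1 × 1 = 1 cut set(s).
Booster path lost [AND]: one cut set from each child combined → 1 × 1 × 1 = 1 cut set(s).
ABS chain unavailable [OR]: union of children's cut sets → 2 cut set(s).
Service line unavailable [OR]: union of children's cut sets → 5 cut set(s).
Front circuit 2 fails [OR]: union of children's cut sets → 6 cut set(s).
Braking system failure [AND]: one cut set from each child combined → 1 × 6 × 1 × 1 = 6 cut set(s).
Minimal cut sets: {#1 reservoir lost, #2 wheel cylinder fails, A proportioning valve offline, ABS modulator failed, B master cylinder is inoperative, Bleed valve is out, Forward booster is inoperative, Forward brake line faulted, Inboard reservoir 2 faulted, Main pad sensor fails, Standby caliper trips, Standby wheel cylinder 2 degraded}; {#1 reservoir lost, #2 wheel cylinder fails, A proportioning valve offline, ABS modulator failed, Bleed valve 2 is out, Bleed valve is out, Forward booster is inoperative, Forward brake line faulted, Inboard reservoir 2 faulted, Main pad sensor fails, Standby caliper trips, Standby wheel cylinder 2 degraded}; {#1 reservoir lost, #2 wheel cylinder fails, A proportioning valve offline, ABS modulator failed, Bleed valve is out, Forward booster is inoperative, Forward brake line faulted, Inboard reservoir 2 faulted, Main pad sensor fails, Standby caliper trips, Standby wheel cylinder 2 degraded, Upper proportioning valve 2 trips}; {#1 reservoir lost, #2 wheel cylinder fails, A proportioning valve offline, ABS modulator failed, Bleed valve is out, Forward booster is inoperative, Forward brake line faulted, Inboard reservoir 2 faulted, Main pad sensor fails, Right pad sensor 2 is inoperative, Standby caliper trips, Standby wheel cylinder 2 degraded}; {#1 reservoir lost, #2 wheel cylinder fails, A proportioning valve offline, ABS modulator failed, Bleed valve is out, Brake line 2 fails, Forward booster is inoperative, Forward brake line faulted, Inboard reservoir 2 faulted, Main pad sensor fails, Standby caliper trips, Standby wheel cylinder 2 degraded}; {#1 reservoir lost, #2 wheel cylinder fails, A proportioning valve offline, ABS modulator failed, Bleed valve is out, Forward booster is inoperative, Forward brake line faulted, Inboard reservoir 2 faulted, Main pad sensor fails, Reserve caliper 2 faulted, Standby caliper trips, Standby wheel cylinder 2 degraded}.

6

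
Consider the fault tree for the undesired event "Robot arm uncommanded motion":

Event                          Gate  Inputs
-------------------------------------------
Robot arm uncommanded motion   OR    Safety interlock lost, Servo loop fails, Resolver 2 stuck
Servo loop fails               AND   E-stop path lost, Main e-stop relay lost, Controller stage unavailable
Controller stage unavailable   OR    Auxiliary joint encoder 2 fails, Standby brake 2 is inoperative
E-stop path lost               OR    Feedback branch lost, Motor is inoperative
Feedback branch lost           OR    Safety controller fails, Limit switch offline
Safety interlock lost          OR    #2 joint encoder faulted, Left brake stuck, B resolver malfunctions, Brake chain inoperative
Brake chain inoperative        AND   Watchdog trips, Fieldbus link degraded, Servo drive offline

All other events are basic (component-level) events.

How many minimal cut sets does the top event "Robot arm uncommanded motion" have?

11

Brake chain inoperative [AND]: one cut set from each child combined → 1 × 1 × 1 = 1 cut set(s).
Safety interlock lost [OR]: union of children's cut sets → 4 cut set(s).
Feedback branch lost [OR]: union of children's cut sets → 2 cut set(s).
E-stop path lost [OR]: union of children's cut sets → 3 cut set(s).
Controller stage unavailable [OR]: union of children's cut sets → 2 cut set(s).
Servo loop fails [AND]: one cut set from each child combined → 3 × 1 × 2 = 6 cut set(s).
Robot arm uncommanded motion [OR]: union of children's cut sets → 11 cut set(s).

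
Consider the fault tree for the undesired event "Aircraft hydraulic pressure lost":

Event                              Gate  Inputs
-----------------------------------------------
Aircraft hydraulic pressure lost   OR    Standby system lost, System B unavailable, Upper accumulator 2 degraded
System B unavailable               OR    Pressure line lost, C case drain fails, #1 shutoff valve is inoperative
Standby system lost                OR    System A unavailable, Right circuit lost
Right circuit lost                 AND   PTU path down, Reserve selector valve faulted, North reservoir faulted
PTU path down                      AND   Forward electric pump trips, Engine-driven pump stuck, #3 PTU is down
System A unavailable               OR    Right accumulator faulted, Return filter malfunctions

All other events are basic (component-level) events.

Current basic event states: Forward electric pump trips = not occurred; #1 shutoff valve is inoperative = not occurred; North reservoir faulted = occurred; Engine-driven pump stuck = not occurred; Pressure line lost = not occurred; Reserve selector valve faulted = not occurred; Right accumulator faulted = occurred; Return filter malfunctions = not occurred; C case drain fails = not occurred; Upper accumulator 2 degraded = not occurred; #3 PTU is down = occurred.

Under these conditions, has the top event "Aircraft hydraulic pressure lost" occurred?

Yes

System A unavailable [OR]: Right accumulator faulted=occurs, Return filter malfunctions=not → at least one input occurs → occurs.
PTU path down [AND]: Forward electric pump trips=not, Engine-driven pump stuck=not, #3 PTU is down=occurs → not all inputs occur → does not occur.
Right circuit lost [AND]: PTU path down=not, Reserve selector valve faulted=not, North reservoir faulted=occurs → not all inputs occur → does not occur.
Standby system lost [OR]: System A unavailable=occurs, Right circuit lost=not → at least one input occurs → occurs.
System B unavailable [OR]: Pressure line lost=not, C case drain fails=not, #1 shutoff valve is inoperative=not → no input occurs → does not occur.
Aircraft hydraulic pressure lost [OR]: Standby system lost=occurs, System B unavailable=not, Upper accumulator 2 degraded=not → at least one input occurs → occurs.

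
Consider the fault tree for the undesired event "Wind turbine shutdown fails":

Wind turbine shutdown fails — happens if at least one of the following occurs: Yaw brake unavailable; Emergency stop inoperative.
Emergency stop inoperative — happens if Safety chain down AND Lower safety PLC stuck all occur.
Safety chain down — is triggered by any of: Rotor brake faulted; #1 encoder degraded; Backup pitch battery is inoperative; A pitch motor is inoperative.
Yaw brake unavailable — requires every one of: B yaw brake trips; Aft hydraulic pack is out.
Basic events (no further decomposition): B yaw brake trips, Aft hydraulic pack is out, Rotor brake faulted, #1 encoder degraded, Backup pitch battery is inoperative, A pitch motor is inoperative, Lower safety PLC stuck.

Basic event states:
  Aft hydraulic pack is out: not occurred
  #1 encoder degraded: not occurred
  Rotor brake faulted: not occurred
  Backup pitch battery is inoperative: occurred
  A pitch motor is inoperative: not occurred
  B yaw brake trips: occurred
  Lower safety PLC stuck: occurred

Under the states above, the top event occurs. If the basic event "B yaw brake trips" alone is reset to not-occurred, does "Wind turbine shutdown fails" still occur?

Counterfactual: set "B yaw brake trips" to not occurred.
Yaw brake unavailable [AND]: B yaw brake trips=not, Aft hydraulic pack is out=not → not all inputs occur → does not occur.
Safety chain down [OR]: Rotor brake faulted=not, #1 encoder degraded=not, Backup pitch battery is inoperative=occurs, A pitch motor is inoperative=not → at least one input occurs → occurs.
Emergency stop inoperative [AND]: Safety chain down=occurs, Lower safety PLC stuck=occurs → all inputs occur → occurs.
Wind turbine shutdown fails [OR]: Yaw brake unavailable=not, Emergency stop inoperative=occurs → at least one input occurs → occurs.

Yes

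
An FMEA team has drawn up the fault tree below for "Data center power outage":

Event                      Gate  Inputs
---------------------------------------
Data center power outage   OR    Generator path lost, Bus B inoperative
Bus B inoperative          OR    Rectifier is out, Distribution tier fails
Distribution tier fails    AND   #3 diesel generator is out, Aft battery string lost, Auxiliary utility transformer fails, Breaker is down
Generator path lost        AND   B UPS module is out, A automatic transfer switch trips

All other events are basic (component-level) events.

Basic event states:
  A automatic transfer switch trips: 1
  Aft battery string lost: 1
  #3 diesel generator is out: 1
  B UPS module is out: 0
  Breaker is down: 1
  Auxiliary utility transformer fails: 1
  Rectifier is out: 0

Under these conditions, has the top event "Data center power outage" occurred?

Yes

Generator path lost [AND]: B UPS module is out=not, A automatic transfer switch trips=occurs → not all inputs occur → does not occur.
Distribution tier fails [AND]: #3 diesel generator is out=occurs, Aft battery string lost=occurs, Auxiliary utility transformer fails=occurs, Breaker is down=occurs → all inputs occur → occurs.
Bus B inoperative [OR]: Rectifier is out=not, Distribution tier fails=occurs → at least one input occurs → occurs.
Data center power outage [OR]: Generator path lost=not, Bus B inoperative=occurs → at least one input occurs → occurs.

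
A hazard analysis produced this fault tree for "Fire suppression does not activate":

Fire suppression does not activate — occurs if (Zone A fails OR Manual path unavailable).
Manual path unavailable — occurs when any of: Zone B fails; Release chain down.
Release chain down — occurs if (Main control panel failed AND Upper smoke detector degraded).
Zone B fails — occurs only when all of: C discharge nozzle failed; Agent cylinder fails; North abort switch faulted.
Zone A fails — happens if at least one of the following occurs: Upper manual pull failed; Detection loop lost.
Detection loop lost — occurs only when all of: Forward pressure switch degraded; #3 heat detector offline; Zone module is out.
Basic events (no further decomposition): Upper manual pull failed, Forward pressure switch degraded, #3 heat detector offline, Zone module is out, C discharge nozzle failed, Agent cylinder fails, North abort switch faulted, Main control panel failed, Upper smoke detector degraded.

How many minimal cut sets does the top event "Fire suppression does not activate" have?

Detection loop lost [AND]: one cut set from each child combined → 1 × 1 × 1 = 1 cut set(s).
Zone A fails [OR]: union of children's cut sets → 2 cut set(s).
Zone B fails [AND]: one cut set from each child combined → 1 × 1 × 1 = 1 cut set(s).
Release chain down [AND]: one cut set from each child combined → 1 × 1 = 1 cut set(s).
Manual path unavailable [OR]: union of children's cut sets → 2 cut set(s).
Fire suppression does not activate [OR]: union of children's cut sets → 4 cut set(s).
Minimal cut sets: {Upper manual pull failed}; {#3 heat detector offline, Forward pressure switch degraded, Zone module is out}; {Agent cylinder fails, C discharge nozzle failed, North abort switch faulted}; {Main control panel failed, Upper smoke detector degraded}.

4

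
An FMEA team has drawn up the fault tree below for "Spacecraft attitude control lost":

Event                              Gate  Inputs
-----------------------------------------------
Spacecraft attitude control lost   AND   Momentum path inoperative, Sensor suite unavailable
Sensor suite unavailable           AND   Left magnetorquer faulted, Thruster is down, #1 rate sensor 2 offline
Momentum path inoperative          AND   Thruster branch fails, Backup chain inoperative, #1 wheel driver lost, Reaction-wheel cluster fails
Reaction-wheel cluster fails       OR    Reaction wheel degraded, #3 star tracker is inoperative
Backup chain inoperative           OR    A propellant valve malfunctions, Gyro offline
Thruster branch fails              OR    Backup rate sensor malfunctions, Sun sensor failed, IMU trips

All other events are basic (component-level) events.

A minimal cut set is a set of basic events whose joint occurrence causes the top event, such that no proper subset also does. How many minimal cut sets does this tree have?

Thruster branch fails [OR]: union of children's cut sets → 3 cut set(s).
Backup chain inoperative [OR]: union of children's cut sets → 2 cut set(s).
Reaction-wheel cluster fails [OR]: union of children's cut sets → 2 cut set(s).
Momentum path inoperative [AND]: one cut set from each child combined → 3 × 2 × 1 × 2 = 12 cut set(s).
Sensor suite unavailable [AND]: one cut set from each child combined → 1 × 1 × 1 = 1 cut set(s).
Spacecraft attitude control lost [AND]: one cut set from each child combined → 12 × 1 = 12 cut set(s).

12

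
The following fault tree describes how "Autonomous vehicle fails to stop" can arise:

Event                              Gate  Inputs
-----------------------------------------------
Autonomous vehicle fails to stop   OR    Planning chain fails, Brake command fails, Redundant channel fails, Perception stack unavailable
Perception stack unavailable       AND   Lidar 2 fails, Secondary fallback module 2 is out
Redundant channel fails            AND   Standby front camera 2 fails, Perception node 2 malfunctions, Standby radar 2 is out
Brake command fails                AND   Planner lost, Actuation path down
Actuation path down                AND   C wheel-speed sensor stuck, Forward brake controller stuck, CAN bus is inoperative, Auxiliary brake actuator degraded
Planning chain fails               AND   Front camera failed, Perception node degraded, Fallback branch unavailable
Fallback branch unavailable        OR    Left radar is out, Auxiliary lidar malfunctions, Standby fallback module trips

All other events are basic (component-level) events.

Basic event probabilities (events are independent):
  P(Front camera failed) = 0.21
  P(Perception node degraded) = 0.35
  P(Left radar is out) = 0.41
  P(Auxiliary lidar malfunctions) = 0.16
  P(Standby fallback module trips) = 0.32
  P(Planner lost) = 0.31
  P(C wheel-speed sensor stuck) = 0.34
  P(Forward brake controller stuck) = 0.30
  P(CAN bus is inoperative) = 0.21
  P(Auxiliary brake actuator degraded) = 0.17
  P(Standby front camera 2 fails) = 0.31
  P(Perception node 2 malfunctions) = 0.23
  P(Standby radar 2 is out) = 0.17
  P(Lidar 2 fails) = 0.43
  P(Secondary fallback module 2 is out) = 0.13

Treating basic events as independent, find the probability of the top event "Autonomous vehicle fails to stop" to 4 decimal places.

P(Fallback branch unavailable) [OR] = 1 − (1−0.41) × (1−0.16) × (1−0.32) = 0.662992
P(Planning chain fails) [AND] = 0.21 × 0.35 × 0.662992 = 0.048730
P(Actuation path down) [AND] = 0.34 × 0.30 × 0.21 × 0.17 = 0.003641
P(Brake command fails) [AND] = 0.31 × 0.003641 = 0.001129
P(Redundant channel fails) [AND] = 0.31 × 0.23 × 0.17 = 0.012121
P(Perception stack unavailable) [AND] = 0.43 × 0.13 = 0.055900
P(Autonomous vehicle fails to stop) [OR] = 1 − (1−0.048730) × (1−0.001129) × (1−0.012121) × (1−0.055900) = 0.113793
Rounded to 4 decimal places: P(Autonomous vehicle fails to stop) ≈ 0.1138.

0.1138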